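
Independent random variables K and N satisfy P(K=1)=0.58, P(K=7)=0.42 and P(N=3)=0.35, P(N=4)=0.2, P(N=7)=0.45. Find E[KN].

E[KN] = Σ_k Σ_n kn · P(K=k)P(N=n)
 = 3·0.203 + 4·0.116 + 7·0.261 + 21·0.147 + 28·0.084 + 49·0.189
 = 0.609 + 0.464 + 1.827 + 3.087 + 2.352 + 9.261
 = 17.6

17.6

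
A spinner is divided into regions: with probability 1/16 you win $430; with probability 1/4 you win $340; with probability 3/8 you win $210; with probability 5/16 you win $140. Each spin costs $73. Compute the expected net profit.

E[payout] = 430·1/16 + 340·1/4 + 210·3/8 + 140·5/16
 = 215/8 + 85 + 315/4 + 175/4
 = 1875/8
Net = 1875/8 - 73 = 1291/8

161.375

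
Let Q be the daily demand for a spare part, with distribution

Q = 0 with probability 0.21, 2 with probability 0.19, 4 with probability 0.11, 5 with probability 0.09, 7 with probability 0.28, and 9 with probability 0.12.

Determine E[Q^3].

E[Q^3] = Σ q^3·P(Q=q)
 = 0·0.21 + 8·0.19 + 64·0.11 + 125·0.09 + 343·0.28 + 729·0.12
 = 0 + 1.52 + 7.04 + 11.25 + 96.04 + 87.48
 = 203.33

203.33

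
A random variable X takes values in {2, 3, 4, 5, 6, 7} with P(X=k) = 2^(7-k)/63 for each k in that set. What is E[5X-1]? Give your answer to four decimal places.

E[5X-1] = Σ (5x-1)·P(X=x)
 = 9·32/63 + 14·16/63 + 19·8/63 + 24·4/63 + 29·2/63 + 34·1/63
 = 32/7 + 32/9 + 152/63 + 32/21 + 58/63 + 34/63
 = 284/21

13.5238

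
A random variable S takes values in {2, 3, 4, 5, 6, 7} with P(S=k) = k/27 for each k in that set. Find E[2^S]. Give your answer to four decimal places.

E[2^S] = Σ 2^s·P(S=s)
 = 4·2/27 + 8·1/9 + 16·4/27 + 32·5/27 + 64·2/9 + 128·7/27
 = 8/27 + 8/9 + 64/27 + 160/27 + 128/9 + 896/27
 = 512/9

56.8889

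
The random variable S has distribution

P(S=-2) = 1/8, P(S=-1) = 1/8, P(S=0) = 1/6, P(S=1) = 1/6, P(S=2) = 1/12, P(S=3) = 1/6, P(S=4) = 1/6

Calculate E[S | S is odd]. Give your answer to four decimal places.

P(S is odd) = 1/8 + 1/6 + 1/6 = 11/24.
E[S | S is odd] = [(-1)·1/8 + 1·1/6 + 3·1/6] / (11/24)
 = 13/24 / (11/24)
 = 13/11

1.1818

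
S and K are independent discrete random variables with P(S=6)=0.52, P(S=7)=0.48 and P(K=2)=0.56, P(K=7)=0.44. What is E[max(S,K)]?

E[max(S,K)] = Σ_s Σ_k max(s,k) · P(S=s)P(K=k)
 = 6·0.2912 + 7·0.2288 + 7·0.2688 + 7·0.2112
 = 1.7472 + 1.6016 + 1.8816 + 1.4784
 = 6.7088

6.7088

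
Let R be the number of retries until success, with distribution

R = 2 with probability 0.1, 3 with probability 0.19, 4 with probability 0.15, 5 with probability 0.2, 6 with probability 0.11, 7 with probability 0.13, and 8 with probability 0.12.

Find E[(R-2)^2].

11.92

E[(R-2)^2] = Σ (r-2)^2·P(R=r)
 = 0·0.1 + 1·0.19 + 4·0.15 + 9·0.2 + 16·0.11 + 25·0.13 + 36·0.12
 = 0 + 0.19 + 0.6 + 1.8 + 1.76 + 3.25 + 4.32
 = 11.92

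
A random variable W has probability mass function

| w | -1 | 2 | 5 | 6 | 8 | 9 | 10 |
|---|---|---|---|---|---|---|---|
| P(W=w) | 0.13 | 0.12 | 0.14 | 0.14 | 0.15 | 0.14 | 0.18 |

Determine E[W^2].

E[W^2] = Σ w^2·P(W=w)
 = 1·0.13 + 4·0.12 + 25·0.14 + 36·0.14 + 64·0.15 + 81·0.14 + 100·0.18
 = 0.13 + 0.48 + 3.5 + 5.04 + 9.6 + 11.34 + 18
 = 48.09

48.09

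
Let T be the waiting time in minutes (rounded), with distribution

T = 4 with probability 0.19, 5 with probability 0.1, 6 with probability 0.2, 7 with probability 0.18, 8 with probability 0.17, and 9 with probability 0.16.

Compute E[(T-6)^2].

E[(T-6)^2] = Σ (t-6)^2·P(T=t)
 = 4·0.19 + 1·0.1 + 0·0.2 + 1·0.18 + 4·0.17 + 9·0.16
 = 0.76 + 0.1 + 0 + 0.18 + 0.68 + 1.44
 = 3.16

3.16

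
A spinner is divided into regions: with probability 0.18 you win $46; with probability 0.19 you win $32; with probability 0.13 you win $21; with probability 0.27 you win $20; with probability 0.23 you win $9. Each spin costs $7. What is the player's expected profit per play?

17.56

E[payout] = 46·0.18 + 32·0.19 + 21·0.13 + 20·0.27 + 9·0.23
 = 8.28 + 6.08 + 2.73 + 5.4 + 2.07
 = 24.56
Net = 24.56 - 7 = 17.56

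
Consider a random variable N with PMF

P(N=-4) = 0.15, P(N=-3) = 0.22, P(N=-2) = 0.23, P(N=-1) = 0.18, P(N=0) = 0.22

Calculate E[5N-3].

E[5N-3] = Σ (5n-3)·P(N=n)
 = (-23)·0.15 + (-18)·0.22 + (-13)·0.23 + (-8)·0.18 + (-3)·0.22
 = (-3.45) + (-3.96) + (-2.99) + (-1.44) + (-0.66)
 = -12.5

-12.5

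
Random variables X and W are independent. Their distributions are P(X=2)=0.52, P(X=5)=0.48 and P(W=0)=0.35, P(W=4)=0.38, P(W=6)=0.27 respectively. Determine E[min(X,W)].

2.0536

E[min(X,W)] = Σ_x Σ_w min(x,w) · P(X=x)P(W=w)
 = 0·0.182 + 2·0.1976 + 2·0.1404 + 0·0.168 + 4·0.1824 + 5·0.1296
 = 0 + 0.3952 + 0.2808 + 0 + 0.7296 + 0.648
 = 2.0536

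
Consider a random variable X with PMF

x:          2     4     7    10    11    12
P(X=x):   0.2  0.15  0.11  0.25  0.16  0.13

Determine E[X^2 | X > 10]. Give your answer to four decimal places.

131.3103

P(X > 10) = 0.16 + 0.13 = 0.29.
E[X^2 | X > 10] = [121·0.16 + 144·0.13] / 0.29
 = 38.08 / 0.29
 = 3808/29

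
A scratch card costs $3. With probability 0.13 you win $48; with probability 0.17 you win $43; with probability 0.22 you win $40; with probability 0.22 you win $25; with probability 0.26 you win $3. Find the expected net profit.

25.63

E[payout] = 48·0.13 + 43·0.17 + 40·0.22 + 25·0.22 + 3·0.26
 = 6.24 + 7.31 + 8.8 + 5.5 + 0.78
 = 28.63
Net = 28.63 - 3 = 25.63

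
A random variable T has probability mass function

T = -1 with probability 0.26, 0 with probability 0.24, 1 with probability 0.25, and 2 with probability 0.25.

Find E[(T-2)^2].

E[(T-2)^2] = Σ (t-2)^2·P(T=t)
 = 9·0.26 + 4·0.24 + 1·0.25 + 0·0.25
 = 2.34 + 0.96 + 0.25 + 0
 = 3.55

3.55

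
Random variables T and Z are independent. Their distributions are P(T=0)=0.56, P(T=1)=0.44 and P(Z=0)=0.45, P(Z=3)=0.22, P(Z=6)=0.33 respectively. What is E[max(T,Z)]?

E[max(T,Z)] = Σ_t Σ_z max(t,z) · P(T=t)P(Z=z)
 = 0·0.252 + 3·0.1232 + 6·0.1848 + 1·0.198 + 3·0.0968 + 6·0.1452
 = 0 + 0.3696 + 1.1088 + 0.198 + 0.2904 + 0.8712
 = 2.838

2.838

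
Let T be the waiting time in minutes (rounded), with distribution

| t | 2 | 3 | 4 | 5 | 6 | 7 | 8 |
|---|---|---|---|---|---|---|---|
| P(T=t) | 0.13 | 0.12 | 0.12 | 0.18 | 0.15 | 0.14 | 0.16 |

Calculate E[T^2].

30.52

E[T^2] = Σ t^2·P(T=t)
 = 4·0.13 + 9·0.12 + 16·0.12 + 25·0.18 + 36·0.15 + 49·0.14 + 64·0.16
 = 0.52 + 1.08 + 1.92 + 4.5 + 5.4 + 6.86 + 10.24
 = 30.52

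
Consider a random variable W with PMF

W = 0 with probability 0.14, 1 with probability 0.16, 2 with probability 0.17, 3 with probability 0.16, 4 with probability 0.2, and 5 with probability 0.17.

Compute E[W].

2.63

E[W] = Σ w·P(W=w)
 = 0·0.14 + 1·0.16 + 2·0.17 + 3·0.16 + 4·0.2 + 5·0.17
 = 0 + 0.16 + 0.34 + 0.48 + 0.8 + 0.85
 = 2.63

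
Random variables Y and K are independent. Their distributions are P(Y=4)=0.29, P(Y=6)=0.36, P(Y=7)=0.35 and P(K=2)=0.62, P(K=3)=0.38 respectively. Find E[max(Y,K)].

5.77

E[max(Y,K)] = Σ_y Σ_k max(y,k) · P(Y=y)P(K=k)
 = 4·0.1798 + 4·0.1102 + 6·0.2232 + 6·0.1368 + 7·0.217 + 7·0.133
 = 0.7192 + 0.4408 + 1.3392 + 0.8208 + 1.519 + 0.931
 = 5.77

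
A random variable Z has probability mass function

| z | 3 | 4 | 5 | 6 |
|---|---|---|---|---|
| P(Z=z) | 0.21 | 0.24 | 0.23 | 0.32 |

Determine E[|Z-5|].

0.98

E[|Z-5|] = Σ |z-5|·P(Z=z)
 = 2·0.21 + 1·0.24 + 0·0.23 + 1·0.32
 = 0.42 + 0.24 + 0 + 0.32
 = 0.98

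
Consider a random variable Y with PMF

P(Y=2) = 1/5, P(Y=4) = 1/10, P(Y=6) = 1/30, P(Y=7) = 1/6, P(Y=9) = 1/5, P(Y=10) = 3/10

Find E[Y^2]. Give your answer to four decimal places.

E[Y^2] = Σ y^2·P(Y=y)
 = 4·1/5 + 16·1/10 + 36·1/30 + 49·1/6 + 81·1/5 + 100·3/10
 = 4/5 + 8/5 + 6/5 + 49/6 + 81/5 + 30
 = 1739/30

57.9667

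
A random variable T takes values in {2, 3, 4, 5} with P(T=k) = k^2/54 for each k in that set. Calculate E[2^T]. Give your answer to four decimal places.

E[2^T] = Σ 2^t·P(T=t)
 = 4·2/27 + 8·1/6 + 16·8/27 + 32·25/54
 = 8/27 + 4/3 + 128/27 + 400/27
 = 572/27

21.1852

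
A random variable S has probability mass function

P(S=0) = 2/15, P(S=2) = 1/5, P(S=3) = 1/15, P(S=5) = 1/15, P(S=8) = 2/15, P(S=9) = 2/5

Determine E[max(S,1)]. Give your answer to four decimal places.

E[max(S,1)] = Σ max(s,1)·P(S=s)
 = 1·2/15 + 2·1/5 + 3·1/15 + 5·1/15 + 8·2/15 + 9·2/5
 = 2/15 + 2/5 + 1/5 + 1/3 + 16/15 + 18/5
 = 86/15

5.7333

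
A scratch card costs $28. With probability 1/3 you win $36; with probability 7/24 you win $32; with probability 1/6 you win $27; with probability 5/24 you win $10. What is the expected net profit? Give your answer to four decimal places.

E[payout] = 36·1/3 + 32·7/24 + 27·1/6 + 10·5/24
 = 12 + 28/3 + 9/2 + 25/12
 = 335/12
Net = 335/12 - 28 = -1/12

-0.0833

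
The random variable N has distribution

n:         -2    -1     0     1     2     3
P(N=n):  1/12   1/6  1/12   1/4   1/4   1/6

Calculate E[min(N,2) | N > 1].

P(N > 1) = 1/4 + 1/6 = 5/12.
E[min(N,2) | N > 1] = [2·1/4 + 2·1/6] / (5/12)
 = 5/6 / (5/12)
 = 2

2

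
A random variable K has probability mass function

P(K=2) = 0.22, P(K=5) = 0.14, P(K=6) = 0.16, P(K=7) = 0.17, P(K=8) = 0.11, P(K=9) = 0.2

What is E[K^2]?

E[K^2] = Σ k^2·P(K=k)
 = 4·0.22 + 25·0.14 + 36·0.16 + 49·0.17 + 64·0.11 + 81·0.2
 = 0.88 + 3.5 + 5.76 + 8.33 + 7.04 + 16.2
 = 41.71

41.71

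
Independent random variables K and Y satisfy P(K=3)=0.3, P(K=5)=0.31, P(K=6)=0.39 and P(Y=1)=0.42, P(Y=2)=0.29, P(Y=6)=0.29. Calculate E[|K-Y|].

E[|K-Y|] = Σ_k Σ_y |k-y| · P(K=k)P(Y=y)
 = 2·0.126 + 1·0.087 + 3·0.087 + 4·0.1302 + 3·0.0899 + 1·0.0899 + 5·0.1638 + 4·0.1131 + 0·0.1131
 = 0.252 + 0.087 + 0.261 + 0.5208 + 0.2697 + 0.0899 + 0.819 + 0.4524 + 0
 = 2.7518

2.7518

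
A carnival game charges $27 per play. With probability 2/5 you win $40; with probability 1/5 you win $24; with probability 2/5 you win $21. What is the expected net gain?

E[payout] = 40·2/5 + 24·1/5 + 21·2/5
 = 16 + 24/5 + 42/5
 = 146/5
Net = 146/5 - 27 = 11/5

2.2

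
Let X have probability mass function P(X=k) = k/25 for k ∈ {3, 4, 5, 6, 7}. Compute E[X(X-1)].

25.6

E[X(X-1)] = Σ x(x-1)·P(X=x)
 = 6·3/25 + 12·4/25 + 20·1/5 + 30·6/25 + 42·7/25
 = 18/25 + 48/25 + 4 + 36/5 + 294/25
 = 128/5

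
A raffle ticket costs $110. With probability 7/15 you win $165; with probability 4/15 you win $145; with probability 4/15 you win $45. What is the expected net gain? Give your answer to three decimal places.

E[payout] = 165·7/15 + 145·4/15 + 45·4/15
 = 77 + 116/3 + 12
 = 383/3
Net = 383/3 - 110 = 53/3

17.667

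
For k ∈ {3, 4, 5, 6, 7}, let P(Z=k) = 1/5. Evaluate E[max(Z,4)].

E[max(Z,4)] = Σ max(z,4)·P(Z=z)
 = 4·1/5 + 4·1/5 + 5·1/5 + 6·1/5 + 7·1/5
 = 4/5 + 4/5 + 1 + 6/5 + 7/5
 = 26/5

5.2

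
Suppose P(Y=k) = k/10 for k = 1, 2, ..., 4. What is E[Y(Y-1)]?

E[Y(Y-1)] = Σ y(y-1)·P(Y=y)
 = 0·1/10 + 2·1/5 + 6·3/10 + 12·2/5
 = 0 + 2/5 + 9/5 + 24/5
 = 7

7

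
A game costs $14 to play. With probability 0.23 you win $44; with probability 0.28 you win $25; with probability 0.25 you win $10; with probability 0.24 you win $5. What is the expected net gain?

E[payout] = 44·0.23 + 25·0.28 + 10·0.25 + 5·0.24
 = 10.12 + 7 + 2.5 + 1.2
 = 20.82
Net = 20.82 - 14 = 6.82

6.82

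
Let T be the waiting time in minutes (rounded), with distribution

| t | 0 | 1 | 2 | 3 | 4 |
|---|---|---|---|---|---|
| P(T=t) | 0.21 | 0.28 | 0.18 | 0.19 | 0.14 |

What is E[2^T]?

E[2^T] = Σ 2^t·P(T=t)
 = 1·0.21 + 2·0.28 + 4·0.18 + 8·0.19 + 16·0.14
 = 0.21 + 0.56 + 0.72 + 1.52 + 2.24
 = 5.25

5.25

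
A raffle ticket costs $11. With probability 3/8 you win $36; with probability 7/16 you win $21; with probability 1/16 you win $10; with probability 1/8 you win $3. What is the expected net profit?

E[payout] = 36·3/8 + 21·7/16 + 10·1/16 + 3·1/8
 = 27/2 + 147/16 + 5/8 + 3/8
 = 379/16
Net = 379/16 - 11 = 203/16

12.6875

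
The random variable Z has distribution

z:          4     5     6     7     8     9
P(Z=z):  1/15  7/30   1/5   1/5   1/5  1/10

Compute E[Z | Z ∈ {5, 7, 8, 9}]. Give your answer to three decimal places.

P(Z ∈ {5, 7, 8, 9}) = 7/30 + 1/5 + 1/5 + 1/10 = 11/15.
E[Z | Z ∈ {5, 7, 8, 9}] = [5·7/30 + 7·1/5 + 8·1/5 + 9·1/10] / (11/15)
 = 76/15 / (11/15)
 = 76/11

6.909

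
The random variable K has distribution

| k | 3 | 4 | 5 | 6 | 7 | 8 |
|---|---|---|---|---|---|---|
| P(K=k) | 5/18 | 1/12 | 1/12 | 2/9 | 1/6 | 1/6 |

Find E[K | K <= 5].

P(K <= 5) = 5/18 + 1/12 + 1/12 = 4/9.
E[K | K <= 5] = [3·5/18 + 4·1/12 + 5·1/12] / (4/9)
 = 19/12 / (4/9)
 = 57/16

3.5625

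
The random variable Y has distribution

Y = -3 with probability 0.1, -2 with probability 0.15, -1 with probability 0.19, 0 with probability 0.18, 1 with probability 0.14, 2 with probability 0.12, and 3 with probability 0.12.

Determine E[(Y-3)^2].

12.69

E[(Y-3)^2] = Σ (y-3)^2·P(Y=y)
 = 36·0.1 + 25·0.15 + 16·0.19 + 9·0.18 + 4·0.14 + 1·0.12 + 0·0.12
 = 3.6 + 3.75 + 3.04 + 1.62 + 0.56 + 0.12 + 0
 = 12.69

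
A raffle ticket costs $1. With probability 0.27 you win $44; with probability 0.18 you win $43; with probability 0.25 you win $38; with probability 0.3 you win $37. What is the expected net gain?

E[payout] = 44·0.27 + 43·0.18 + 38·0.25 + 37·0.3
 = 11.88 + 7.74 + 9.5 + 11.1
 = 40.22
Net = 40.22 - 1 = 39.22

39.22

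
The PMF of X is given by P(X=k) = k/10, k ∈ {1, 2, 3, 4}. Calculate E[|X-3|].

E[|X-3|] = Σ |x-3|·P(X=x)
 = 2·1/10 + 1·1/5 + 0·3/10 + 1·2/5
 = 1/5 + 1/5 + 0 + 2/5
 = 4/5

0.8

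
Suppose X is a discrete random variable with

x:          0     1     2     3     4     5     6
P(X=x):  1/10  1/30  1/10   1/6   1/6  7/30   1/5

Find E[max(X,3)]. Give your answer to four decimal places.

4.2333

E[max(X,3)] = Σ max(x,3)·P(X=x)
 = 3·1/10 + 3·1/30 + 3·1/10 + 3·1/6 + 4·1/6 + 5·7/30 + 6·1/5
 = 3/10 + 1/10 + 3/10 + 1/2 + 2/3 + 7/6 + 6/5
 = 127/30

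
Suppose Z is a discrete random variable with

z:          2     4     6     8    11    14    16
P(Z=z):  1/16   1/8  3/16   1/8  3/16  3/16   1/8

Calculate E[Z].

9.4375

E[Z] = Σ z·P(Z=z)
 = 2·1/16 + 4·1/8 + 6·3/16 + 8·1/8 + 11·3/16 + 14·3/16 + 16·1/8
 = 1/8 + 1/2 + 9/8 + 1 + 33/16 + 21/8 + 2
 = 151/16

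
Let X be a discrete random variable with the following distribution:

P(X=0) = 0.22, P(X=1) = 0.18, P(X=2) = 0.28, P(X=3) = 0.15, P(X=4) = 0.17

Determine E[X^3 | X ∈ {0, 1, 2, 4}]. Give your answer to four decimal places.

P(X ∈ {0, 1, 2, 4}) = 0.22 + 0.18 + 0.28 + 0.17 = 0.85.
E[X^3 | X ∈ {0, 1, 2, 4}] = [0·0.22 + 1·0.18 + 8·0.28 + 64·0.17] / 0.85
 = 13.3 / 0.85
 = 266/17

15.6471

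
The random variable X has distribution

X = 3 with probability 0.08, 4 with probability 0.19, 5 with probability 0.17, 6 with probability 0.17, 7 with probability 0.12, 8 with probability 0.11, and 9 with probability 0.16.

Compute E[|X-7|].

E[|X-7|] = Σ |x-7|·P(X=x)
 = 4·0.08 + 3·0.19 + 2·0.17 + 1·0.17 + 0·0.12 + 1·0.11 + 2·0.16
 = 0.32 + 0.57 + 0.34 + 0.17 + 0 + 0.11 + 0.32
 = 1.83

1.83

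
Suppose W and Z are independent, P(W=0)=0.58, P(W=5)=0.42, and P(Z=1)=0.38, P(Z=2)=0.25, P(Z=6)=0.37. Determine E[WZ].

E[WZ] = Σ_w Σ_z wz · P(W=w)P(Z=z)
 = 0·0.2204 + 0·0.145 + 0·0.2146 + 5·0.1596 + 10·0.105 + 30·0.1554
 = 0 + 0 + 0 + 0.798 + 1.05 + 4.662
 = 6.51

6.51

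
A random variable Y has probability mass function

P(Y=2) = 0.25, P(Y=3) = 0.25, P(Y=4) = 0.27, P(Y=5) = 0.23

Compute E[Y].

E[Y] = Σ y·P(Y=y)
 = 2·0.25 + 3·0.25 + 4·0.27 + 5·0.23
 = 0.5 + 0.75 + 1.08 + 1.15
 = 3.48

3.48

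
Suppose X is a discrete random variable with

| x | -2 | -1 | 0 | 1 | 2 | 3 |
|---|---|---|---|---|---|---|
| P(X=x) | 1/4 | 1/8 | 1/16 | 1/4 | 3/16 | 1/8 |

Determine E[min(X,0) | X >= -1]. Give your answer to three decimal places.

P(X >= -1) = 1/8 + 1/16 + 1/4 + 3/16 + 1/8 = 3/4.
E[min(X,0) | X >= -1] = [(-1)·1/8 + 0·1/16 + 0·1/4 + 0·3/16 + 0·1/8] / (3/4)
 = -1/8 / (3/4)
 = -1/6

-0.167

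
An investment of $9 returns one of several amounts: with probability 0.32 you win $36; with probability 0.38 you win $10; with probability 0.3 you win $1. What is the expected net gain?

E[payout] = 36·0.32 + 10·0.38 + 1·0.3
 = 11.52 + 3.8 + 0.3
 = 15.62
Net = 15.62 - 9 = 6.62

6.62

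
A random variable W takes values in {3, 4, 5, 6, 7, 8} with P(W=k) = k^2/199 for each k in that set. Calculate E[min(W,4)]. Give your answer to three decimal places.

E[min(W,4)] = Σ min(w,4)·P(W=w)
 = 3·9/199 + 4·16/199 + 4·25/199 + 4·36/199 + 4·49/199 + 4·64/199
 = 27/199 + 64/199 + 100/199 + 144/199 + 196/199 + 256/199
 = 787/199

3.955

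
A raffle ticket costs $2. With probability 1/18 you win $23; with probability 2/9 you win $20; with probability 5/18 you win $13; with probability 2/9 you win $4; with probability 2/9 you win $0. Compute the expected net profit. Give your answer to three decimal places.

8.222

E[payout] = 23·1/18 + 20·2/9 + 13·5/18 + 4·2/9 + 0·2/9
 = 23/18 + 40/9 + 65/18 + 8/9 + 0
 = 92/9
Net = 92/9 - 2 = 74/9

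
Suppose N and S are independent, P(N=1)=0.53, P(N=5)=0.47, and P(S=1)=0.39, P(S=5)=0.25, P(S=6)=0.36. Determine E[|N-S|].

2.3864

E[|N-S|] = Σ_n Σ_s |n-s| · P(N=n)P(S=s)
 = 0·0.2067 + 4·0.1325 + 5·0.1908 + 4·0.1833 + 0·0.1175 + 1·0.1692
 = 0 + 0.53 + 0.954 + 0.7332 + 0 + 0.1692
 = 2.3864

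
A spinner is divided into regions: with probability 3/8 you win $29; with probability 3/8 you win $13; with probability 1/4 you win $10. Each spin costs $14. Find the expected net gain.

E[payout] = 29·3/8 + 13·3/8 + 10·1/4
 = 87/8 + 39/8 + 5/2
 = 73/4
Net = 73/4 - 14 = 17/4

4.25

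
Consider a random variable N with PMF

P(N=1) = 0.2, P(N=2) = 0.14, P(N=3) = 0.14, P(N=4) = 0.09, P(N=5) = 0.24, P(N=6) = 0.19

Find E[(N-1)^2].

E[(N-1)^2] = Σ (n-1)^2·P(N=n)
 = 0·0.2 + 1·0.14 + 4·0.14 + 9·0.09 + 16·0.24 + 25·0.19
 = 0 + 0.14 + 0.56 + 0.81 + 3.84 + 4.75
 = 10.1

10.1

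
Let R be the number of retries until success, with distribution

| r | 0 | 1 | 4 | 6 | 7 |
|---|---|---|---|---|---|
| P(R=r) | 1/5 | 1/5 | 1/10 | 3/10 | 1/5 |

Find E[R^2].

E[R^2] = Σ r^2·P(R=r)
 = 0·1/5 + 1·1/5 + 16·1/10 + 36·3/10 + 49·1/5
 = 0 + 1/5 + 8/5 + 54/5 + 49/5
 = 112/5

22.4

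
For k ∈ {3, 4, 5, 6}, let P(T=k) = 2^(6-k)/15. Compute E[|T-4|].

E[|T-4|] = Σ |t-4|·P(T=t)
 = 1·8/15 + 0·4/15 + 1·2/15 + 2·1/15
 = 8/15 + 0 + 2/15 + 2/15
 = 4/5

0.8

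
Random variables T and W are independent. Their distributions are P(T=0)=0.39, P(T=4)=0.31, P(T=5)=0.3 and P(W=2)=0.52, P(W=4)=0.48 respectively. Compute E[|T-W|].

E[|T-W|] = Σ_t Σ_w |t-w| · P(T=t)P(W=w)
 = 2·0.2028 + 4·0.1872 + 2·0.1612 + 0·0.1488 + 3·0.156 + 1·0.144
 = 0.4056 + 0.7488 + 0.3224 + 0 + 0.468 + 0.144
 = 2.0888

2.0888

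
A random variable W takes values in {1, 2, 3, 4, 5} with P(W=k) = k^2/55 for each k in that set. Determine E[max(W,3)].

4.2

E[max(W,3)] = Σ max(w,3)·P(W=w)
 = 3·1/55 + 3·4/55 + 3·9/55 + 4·16/55 + 5·5/11
 = 3/55 + 12/55 + 27/55 + 64/55 + 25/11
 = 21/5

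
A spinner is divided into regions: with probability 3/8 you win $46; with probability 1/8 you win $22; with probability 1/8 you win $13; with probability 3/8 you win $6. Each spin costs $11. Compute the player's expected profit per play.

12.875

E[payout] = 46·3/8 + 22·1/8 + 13·1/8 + 6·3/8
 = 69/4 + 11/4 + 13/8 + 9/4
 = 191/8
Net = 191/8 - 11 = 103/8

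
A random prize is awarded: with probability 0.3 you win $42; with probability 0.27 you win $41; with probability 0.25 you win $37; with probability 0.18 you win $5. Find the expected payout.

33.82

E[payout] = 42·0.3 + 41·0.27 + 37·0.25 + 5·0.18
 = 12.6 + 11.07 + 9.25 + 0.9
 = 33.82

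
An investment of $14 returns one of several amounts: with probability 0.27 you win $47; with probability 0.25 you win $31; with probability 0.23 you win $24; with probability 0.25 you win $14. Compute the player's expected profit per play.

E[payout] = 47·0.27 + 31·0.25 + 24·0.23 + 14·0.25
 = 12.69 + 7.75 + 5.52 + 3.5
 = 29.46
Net = 29.46 - 14 = 15.46

15.46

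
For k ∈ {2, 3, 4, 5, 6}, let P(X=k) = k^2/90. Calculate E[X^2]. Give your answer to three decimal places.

25.267

E[X^2] = Σ x^2·P(X=x)
 = 4·2/45 + 9·1/10 + 16·8/45 + 25·5/18 + 36·2/5
 = 8/45 + 9/10 + 128/45 + 125/18 + 72/5
 = 379/15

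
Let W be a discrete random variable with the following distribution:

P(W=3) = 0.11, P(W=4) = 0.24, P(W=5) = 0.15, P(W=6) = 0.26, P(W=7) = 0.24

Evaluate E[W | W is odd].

5.52

P(W is odd) = 0.11 + 0.15 + 0.24 = 0.5.
E[W | W is odd] = [3·0.11 + 5·0.15 + 7·0.24] / 0.5
 = 2.76 / 0.5
 = 138/25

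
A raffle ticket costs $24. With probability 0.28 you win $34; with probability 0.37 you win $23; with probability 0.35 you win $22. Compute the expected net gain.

1.73

E[payout] = 34·0.28 + 23·0.37 + 22·0.35
 = 9.52 + 8.51 + 7.7
 = 25.73
Net = 25.73 - 24 = 1.73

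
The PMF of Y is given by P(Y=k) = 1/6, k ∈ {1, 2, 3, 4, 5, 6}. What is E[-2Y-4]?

E[-2Y-4] = Σ (-2y-4)·P(Y=y)
 = (-6)·1/6 + (-8)·1/6 + (-10)·1/6 + (-12)·1/6 + (-14)·1/6 + (-16)·1/6
 = (-1) + (-4/3) + (-5/3) + (-2) + (-7/3) + (-8/3)
 = -11

-11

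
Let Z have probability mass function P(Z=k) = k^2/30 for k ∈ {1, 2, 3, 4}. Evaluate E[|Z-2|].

E[|Z-2|] = Σ |z-2|·P(Z=z)
 = 1·1/30 + 0·2/15 + 1·3/10 + 2·8/15
 = 1/30 + 0 + 3/10 + 16/15
 = 7/5

1.4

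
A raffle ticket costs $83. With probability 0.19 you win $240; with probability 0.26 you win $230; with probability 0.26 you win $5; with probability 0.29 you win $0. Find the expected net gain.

23.7

E[payout] = 240·0.19 + 230·0.26 + 5·0.26 + 0·0.29
 = 45.6 + 59.8 + 1.3 + 0
 = 106.7
Net = 106.7 - 83 = 23.7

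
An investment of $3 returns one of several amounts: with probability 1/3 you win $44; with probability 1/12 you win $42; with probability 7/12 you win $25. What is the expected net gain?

E[payout] = 44·1/3 + 42·1/12 + 25·7/12
 = 44/3 + 7/2 + 175/12
 = 131/4
Net = 131/4 - 3 = 119/4

29.75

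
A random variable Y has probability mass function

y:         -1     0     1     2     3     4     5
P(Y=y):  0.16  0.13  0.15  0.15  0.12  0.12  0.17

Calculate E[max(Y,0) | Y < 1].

0

P(Y < 1) = 0.16 + 0.13 = 0.29.
E[max(Y,0) | Y < 1] = [0·0.16 + 0·0.13] / 0.29
 = 0 / 0.29
 = 0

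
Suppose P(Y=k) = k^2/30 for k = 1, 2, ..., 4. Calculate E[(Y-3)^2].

0.8

E[(Y-3)^2] = Σ (y-3)^2·P(Y=y)
 = 4·1/30 + 1·2/15 + 0·3/10 + 1·8/15
 = 2/15 + 2/15 + 0 + 8/15
 = 4/5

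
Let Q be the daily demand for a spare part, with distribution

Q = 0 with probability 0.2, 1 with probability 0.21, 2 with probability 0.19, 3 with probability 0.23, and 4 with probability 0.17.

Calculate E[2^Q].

E[2^Q] = Σ 2^q·P(Q=q)
 = 1·0.2 + 2·0.21 + 4·0.19 + 8·0.23 + 16·0.17
 = 0.2 + 0.42 + 0.76 + 1.84 + 2.72
 = 5.94

5.94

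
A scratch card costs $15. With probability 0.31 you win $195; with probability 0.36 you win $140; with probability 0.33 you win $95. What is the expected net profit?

E[payout] = 195·0.31 + 140·0.36 + 95·0.33
 = 60.45 + 50.4 + 31.35
 = 142.2
Net = 142.2 - 15 = 127.2

127.2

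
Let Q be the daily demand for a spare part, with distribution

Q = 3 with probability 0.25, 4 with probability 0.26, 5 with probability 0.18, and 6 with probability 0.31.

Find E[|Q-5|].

E[|Q-5|] = Σ |q-5|·P(Q=q)
 = 2·0.25 + 1·0.26 + 0·0.18 + 1·0.31
 = 0.5 + 0.26 + 0 + 0.31
 = 1.07

1.07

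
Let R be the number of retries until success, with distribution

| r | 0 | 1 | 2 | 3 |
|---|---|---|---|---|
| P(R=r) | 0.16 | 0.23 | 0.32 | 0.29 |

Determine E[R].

1.74

E[R] = Σ r·P(R=r)
 = 0·0.16 + 1·0.23 + 2·0.32 + 3·0.29
 = 0 + 0.23 + 0.64 + 0.87
 = 1.74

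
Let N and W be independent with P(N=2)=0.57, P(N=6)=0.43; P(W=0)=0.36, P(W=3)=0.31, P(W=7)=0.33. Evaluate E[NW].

12.0528

E[NW] = Σ_n Σ_w nw · P(N=n)P(W=w)
 = 0·0.2052 + 6·0.1767 + 14·0.1881 + 0·0.1548 + 18·0.1333 + 42·0.1419
 = 0 + 1.0602 + 2.6334 + 0 + 2.3994 + 5.9598
 = 12.0528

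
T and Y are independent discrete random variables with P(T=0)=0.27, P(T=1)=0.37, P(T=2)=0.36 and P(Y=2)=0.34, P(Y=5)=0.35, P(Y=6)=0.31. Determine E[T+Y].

E[T+Y] = Σ_t Σ_y (t+y) · P(T=t)P(Y=y)
 = 2·0.0918 + 5·0.0945 + 6·0.0837 + 3·0.1258 + 6·0.1295 + 7·0.1147 + 4·0.1224 + 7·0.126 + 8·0.1116
 = 0.1836 + 0.4725 + 0.5022 + 0.3774 + 0.777 + 0.8029 + 0.4896 + 0.882 + 0.8928
 = 5.38

5.38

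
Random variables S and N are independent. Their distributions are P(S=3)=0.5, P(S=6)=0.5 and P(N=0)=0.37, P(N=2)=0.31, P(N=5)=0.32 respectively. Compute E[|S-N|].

E[|S-N|] = Σ_s Σ_n |s-n| · P(S=s)P(N=n)
 = 3·0.185 + 1·0.155 + 2·0.16 + 6·0.185 + 4·0.155 + 1·0.16
 = 0.555 + 0.155 + 0.32 + 1.11 + 0.62 + 0.16
 = 2.92

2.92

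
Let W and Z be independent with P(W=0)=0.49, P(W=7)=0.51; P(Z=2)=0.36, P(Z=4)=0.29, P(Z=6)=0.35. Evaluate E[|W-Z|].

E[|W-Z|] = Σ_w Σ_z |w-z| · P(W=w)P(Z=z)
 = 2·0.1764 + 4·0.1421 + 6·0.1715 + 5·0.1836 + 3·0.1479 + 1·0.1785
 = 0.3528 + 0.5684 + 1.029 + 0.918 + 0.4437 + 0.1785
 = 3.4904

3.4904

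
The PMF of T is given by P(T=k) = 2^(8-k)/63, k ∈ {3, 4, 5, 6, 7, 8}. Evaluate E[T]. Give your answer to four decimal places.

E[T] = Σ t·P(T=t)
 = 3·32/63 + 4·16/63 + 5·8/63 + 6·4/63 + 7·2/63 + 8·1/63
 = 32/21 + 64/63 + 40/63 + 8/21 + 2/9 + 8/63
 = 82/21

3.9048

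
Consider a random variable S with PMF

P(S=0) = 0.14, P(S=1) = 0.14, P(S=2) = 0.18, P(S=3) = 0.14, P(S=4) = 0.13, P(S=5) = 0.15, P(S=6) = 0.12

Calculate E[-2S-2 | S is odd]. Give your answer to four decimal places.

P(S is odd) = 0.14 + 0.14 + 0.15 = 0.43.
E[-2S-2 | S is odd] = [(-4)·0.14 + (-8)·0.14 + (-12)·0.15] / 0.43
 = -3.48 / 0.43
 = -348/43

-8.0930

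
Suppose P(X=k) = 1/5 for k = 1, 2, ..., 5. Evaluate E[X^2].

E[X^2] = Σ x^2·P(X=x)
 = 1·1/5 + 4·1/5 + 9·1/5 + 16·1/5 + 25·1/5
 = 1/5 + 4/5 + 9/5 + 16/5 + 5
 = 11

11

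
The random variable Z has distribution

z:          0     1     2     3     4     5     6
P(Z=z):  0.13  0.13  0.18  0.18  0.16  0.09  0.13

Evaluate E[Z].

E[Z] = Σ z·P(Z=z)
 = 0·0.13 + 1·0.13 + 2·0.18 + 3·0.18 + 4·0.16 + 5·0.09 + 6·0.13
 = 0 + 0.13 + 0.36 + 0.54 + 0.64 + 0.45 + 0.78
 = 2.9

2.9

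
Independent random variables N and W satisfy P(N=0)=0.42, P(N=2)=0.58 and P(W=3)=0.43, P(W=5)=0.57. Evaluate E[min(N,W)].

E[min(N,W)] = Σ_n Σ_w min(n,w) · P(N=n)P(W=w)
 = 0·0.1806 + 0·0.2394 + 2·0.2494 + 2·0.3306
 = 0 + 0 + 0.4988 + 0.6612
 = 1.16

1.16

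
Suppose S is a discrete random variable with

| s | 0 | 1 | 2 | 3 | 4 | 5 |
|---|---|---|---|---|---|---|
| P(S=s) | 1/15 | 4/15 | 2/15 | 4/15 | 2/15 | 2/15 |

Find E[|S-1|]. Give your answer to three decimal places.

1.667

E[|S-1|] = Σ |s-1|·P(S=s)
 = 1·1/15 + 0·4/15 + 1·2/15 + 2·4/15 + 3·2/15 + 4·2/15
 = 1/15 + 0 + 2/15 + 8/15 + 2/5 + 8/15
 = 5/3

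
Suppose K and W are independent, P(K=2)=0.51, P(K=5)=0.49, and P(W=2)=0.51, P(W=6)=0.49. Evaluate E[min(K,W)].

E[min(K,W)] = Σ_k Σ_w min(k,w) · P(K=k)P(W=w)
 = 2·0.2601 + 2·0.2499 + 2·0.2499 + 5·0.2401
 = 0.5202 + 0.4998 + 0.4998 + 1.2005
 = 2.7203

2.7203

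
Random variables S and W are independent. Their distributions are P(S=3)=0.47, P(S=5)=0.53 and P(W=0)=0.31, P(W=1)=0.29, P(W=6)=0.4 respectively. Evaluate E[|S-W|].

E[|S-W|] = Σ_s Σ_w |s-w| · P(S=s)P(W=w)
 = 3·0.1457 + 2·0.1363 + 3·0.188 + 5·0.1643 + 4·0.1537 + 1·0.212
 = 0.4371 + 0.2726 + 0.564 + 0.8215 + 0.6148 + 0.212
 = 2.922

2.922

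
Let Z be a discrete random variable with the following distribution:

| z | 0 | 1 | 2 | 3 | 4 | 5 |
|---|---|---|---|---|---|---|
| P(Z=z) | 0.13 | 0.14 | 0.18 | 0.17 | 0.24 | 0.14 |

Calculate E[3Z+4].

12.01

E[3Z+4] = Σ (3z+4)·P(Z=z)
 = 4·0.13 + 7·0.14 + 10·0.18 + 13·0.17 + 16·0.24 + 19·0.14
 = 0.52 + 0.98 + 1.8 + 2.21 + 3.84 + 2.66
 = 12.01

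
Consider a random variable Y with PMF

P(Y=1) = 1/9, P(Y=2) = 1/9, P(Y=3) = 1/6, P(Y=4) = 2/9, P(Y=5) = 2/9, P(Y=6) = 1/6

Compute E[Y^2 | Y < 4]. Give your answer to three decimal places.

P(Y < 4) = 1/9 + 1/9 + 1/6 = 7/18.
E[Y^2 | Y < 4] = [1·1/9 + 4·1/9 + 9·1/6] / (7/18)
 = 37/18 / (7/18)
 = 37/7

5.286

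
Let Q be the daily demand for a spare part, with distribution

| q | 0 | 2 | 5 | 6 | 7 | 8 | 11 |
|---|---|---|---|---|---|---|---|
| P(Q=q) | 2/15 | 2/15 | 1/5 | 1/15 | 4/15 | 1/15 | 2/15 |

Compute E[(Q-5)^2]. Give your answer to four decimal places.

11.0667

E[(Q-5)^2] = Σ (q-5)^2·P(Q=q)
 = 25·2/15 + 9·2/15 + 0·1/5 + 1·1/15 + 4·4/15 + 9·1/15 + 36·2/15
 = 10/3 + 6/5 + 0 + 1/15 + 16/15 + 3/5 + 24/5
 = 166/15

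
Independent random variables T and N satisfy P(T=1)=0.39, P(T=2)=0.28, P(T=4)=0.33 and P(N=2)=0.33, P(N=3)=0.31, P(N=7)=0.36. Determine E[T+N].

6.38

E[T+N] = Σ_t Σ_n (t+n) · P(T=t)P(N=n)
 = 3·0.1287 + 4·0.1209 + 8·0.1404 + 4·0.0924 + 5·0.0868 + 9·0.1008 + 6·0.1089 + 7·0.1023 + 11·0.1188
 = 0.3861 + 0.4836 + 1.1232 + 0.3696 + 0.434 + 0.9072 + 0.6534 + 0.7161 + 1.3068
 = 6.38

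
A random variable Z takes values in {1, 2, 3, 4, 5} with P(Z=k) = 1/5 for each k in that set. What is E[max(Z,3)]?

E[max(Z,3)] = Σ max(z,3)·P(Z=z)
 = 3·1/5 + 3·1/5 + 3·1/5 + 4·1/5 + 5·1/5
 = 3/5 + 3/5 + 3/5 + 4/5 + 1
 = 18/5

3.6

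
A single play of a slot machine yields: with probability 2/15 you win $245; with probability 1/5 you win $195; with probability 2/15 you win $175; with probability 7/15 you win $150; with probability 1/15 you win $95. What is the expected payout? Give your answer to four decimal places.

E[payout] = 245·2/15 + 195·1/5 + 175·2/15 + 150·7/15 + 95·1/15
 = 98/3 + 39 + 70/3 + 70 + 19/3
 = 514/3

171.3333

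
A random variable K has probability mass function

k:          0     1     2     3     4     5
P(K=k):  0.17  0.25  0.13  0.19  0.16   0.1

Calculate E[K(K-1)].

5.32

E[K(K-1)] = Σ k(k-1)·P(K=k)
 = 0·0.17 + 0·0.25 + 2·0.13 + 6·0.19 + 12·0.16 + 20·0.1
 = 0 + 0 + 0.26 + 1.14 + 1.92 + 2
 = 5.32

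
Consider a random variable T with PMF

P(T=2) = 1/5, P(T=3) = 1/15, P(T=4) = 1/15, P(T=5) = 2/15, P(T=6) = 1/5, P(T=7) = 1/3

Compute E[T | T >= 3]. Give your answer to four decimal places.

5.8333

P(T >= 3) = 1/15 + 1/15 + 2/15 + 1/5 + 1/3 = 4/5.
E[T | T >= 3] = [3·1/15 + 4·1/15 + 5·2/15 + 6·1/5 + 7·1/3] / (4/5)
 = 14/3 / (4/5)
 = 35/6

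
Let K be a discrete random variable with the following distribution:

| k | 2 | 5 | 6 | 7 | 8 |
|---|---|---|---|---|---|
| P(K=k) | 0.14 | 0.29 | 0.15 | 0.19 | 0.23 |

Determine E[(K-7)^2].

5.04

E[(K-7)^2] = Σ (k-7)^2·P(K=k)
 = 25·0.14 + 4·0.29 + 1·0.15 + 0·0.19 + 1·0.23
 = 3.5 + 1.16 + 0.15 + 0 + 0.23
 = 5.04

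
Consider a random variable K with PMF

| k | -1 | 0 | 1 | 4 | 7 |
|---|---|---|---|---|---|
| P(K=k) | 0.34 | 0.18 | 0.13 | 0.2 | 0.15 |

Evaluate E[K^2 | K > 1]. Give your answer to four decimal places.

P(K > 1) = 0.2 + 0.15 = 0.35.
E[K^2 | K > 1] = [16·0.2 + 49·0.15] / 0.35
 = 10.55 / 0.35
 = 211/7

30.1429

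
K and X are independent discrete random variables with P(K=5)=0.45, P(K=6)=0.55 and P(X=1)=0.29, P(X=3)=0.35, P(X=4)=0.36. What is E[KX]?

15.429

E[KX] = Σ_k Σ_x kx · P(K=k)P(X=x)
 = 5·0.1305 + 15·0.1575 + 20·0.162 + 6·0.1595 + 18·0.1925 + 24·0.198
 = 0.6525 + 2.3625 + 3.24 + 0.957 + 3.465 + 4.752
 = 15.429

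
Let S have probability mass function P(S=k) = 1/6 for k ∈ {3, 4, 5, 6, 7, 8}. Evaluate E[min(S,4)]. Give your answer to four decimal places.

3.8333

E[min(S,4)] = Σ min(s,4)·P(S=s)
 = 3·1/6 + 4·1/6 + 4·1/6 + 4·1/6 + 4·1/6 + 4·1/6
 = 1/2 + 2/3 + 2/3 + 2/3 + 2/3 + 2/3
 = 23/6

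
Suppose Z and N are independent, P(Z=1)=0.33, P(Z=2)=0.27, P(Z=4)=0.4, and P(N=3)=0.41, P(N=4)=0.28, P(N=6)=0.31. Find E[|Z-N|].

2.068

E[|Z-N|] = Σ_z Σ_n |z-n| · P(Z=z)P(N=n)
 = 2·0.1353 + 3·0.0924 + 5·0.1023 + 1·0.1107 + 2·0.0756 + 4·0.0837 + 1·0.164 + 0·0.112 + 2·0.124
 = 0.2706 + 0.2772 + 0.5115 + 0.1107 + 0.1512 + 0.3348 + 0.164 + 0 + 0.248
 = 2.068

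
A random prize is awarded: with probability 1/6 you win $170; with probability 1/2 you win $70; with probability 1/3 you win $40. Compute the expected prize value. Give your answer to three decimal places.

76.667

E[payout] = 170·1/6 + 70·1/2 + 40·1/3
 = 85/3 + 35 + 40/3
 = 230/3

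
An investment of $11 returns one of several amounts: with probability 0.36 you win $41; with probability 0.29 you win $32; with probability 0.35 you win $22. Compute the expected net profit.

20.74

E[payout] = 41·0.36 + 32·0.29 + 22·0.35
 = 14.76 + 9.28 + 7.7
 = 31.74
Net = 31.74 - 11 = 20.74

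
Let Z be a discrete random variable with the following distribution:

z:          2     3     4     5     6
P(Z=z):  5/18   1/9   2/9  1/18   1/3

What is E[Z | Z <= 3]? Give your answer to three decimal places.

2.286

P(Z <= 3) = 5/18 + 1/9 = 7/18.
E[Z | Z <= 3] = [2·5/18 + 3·1/9] / (7/18)
 = 8/9 / (7/18)
 = 16/7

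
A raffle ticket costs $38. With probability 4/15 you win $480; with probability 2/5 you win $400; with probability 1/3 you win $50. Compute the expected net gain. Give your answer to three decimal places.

E[payout] = 480·4/15 + 400·2/5 + 50·1/3
 = 128 + 160 + 50/3
 = 914/3
Net = 914/3 - 38 = 800/3

266.667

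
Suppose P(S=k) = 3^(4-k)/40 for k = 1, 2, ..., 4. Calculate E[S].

E[S] = Σ s·P(S=s)
 = 1·27/40 + 2·9/40 + 3·3/40 + 4·1/40
 = 27/40 + 9/20 + 9/40 + 1/10
 = 29/20

1.45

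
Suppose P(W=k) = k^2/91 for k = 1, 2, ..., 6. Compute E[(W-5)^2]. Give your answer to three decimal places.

1.538

E[(W-5)^2] = Σ (w-5)^2·P(W=w)
 = 16·1/91 + 9·4/91 + 4·9/91 + 1·16/91 + 0·25/91 + 1·36/91
 = 16/91 + 36/91 + 36/91 + 16/91 + 0 + 36/91
 = 20/13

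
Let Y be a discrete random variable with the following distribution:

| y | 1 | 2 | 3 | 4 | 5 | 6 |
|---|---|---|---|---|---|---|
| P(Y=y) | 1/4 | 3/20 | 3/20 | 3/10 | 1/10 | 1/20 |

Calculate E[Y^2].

E[Y^2] = Σ y^2·P(Y=y)
 = 1·1/4 + 4·3/20 + 9·3/20 + 16·3/10 + 25·1/10 + 36·1/20
 = 1/4 + 3/5 + 27/20 + 24/5 + 5/2 + 9/5
 = 113/10

11.3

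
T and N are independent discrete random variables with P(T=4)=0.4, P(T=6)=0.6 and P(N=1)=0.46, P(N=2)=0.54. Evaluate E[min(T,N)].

1.54

E[min(T,N)] = Σ_t Σ_n min(t,n) · P(T=t)P(N=n)
 = 1·0.184 + 2·0.216 + 1·0.276 + 2·0.324
 = 0.184 + 0.432 + 0.276 + 0.648
 = 1.54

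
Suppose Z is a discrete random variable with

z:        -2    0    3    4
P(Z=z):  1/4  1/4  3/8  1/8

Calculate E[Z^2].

E[Z^2] = Σ z^2·P(Z=z)
 = 4·1/4 + 0·1/4 + 9·3/8 + 16·1/8
 = 1 + 0 + 27/8 + 2
 = 51/8

6.375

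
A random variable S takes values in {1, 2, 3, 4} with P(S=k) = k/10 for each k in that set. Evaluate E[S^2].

10

E[S^2] = Σ s^2·P(S=s)
 = 1·1/10 + 4·1/5 + 9·3/10 + 16·2/5
 = 1/10 + 4/5 + 27/10 + 32/5
 = 10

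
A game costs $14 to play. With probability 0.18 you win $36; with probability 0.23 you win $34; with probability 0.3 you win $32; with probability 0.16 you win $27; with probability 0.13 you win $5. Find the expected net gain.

E[payout] = 36·0.18 + 34·0.23 + 32·0.3 + 27·0.16 + 5·0.13
 = 6.48 + 7.82 + 9.6 + 4.32 + 0.65
 = 28.87
Net = 28.87 - 14 = 14.87

14.87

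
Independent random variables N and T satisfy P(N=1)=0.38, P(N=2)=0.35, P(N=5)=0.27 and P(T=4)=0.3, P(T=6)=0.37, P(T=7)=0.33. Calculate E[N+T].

E[N+T] = Σ_n Σ_t (n+t) · P(N=n)P(T=t)
 = 5·0.114 + 7·0.1406 + 8·0.1254 + 6·0.105 + 8·0.1295 + 9·0.1155 + 9·0.081 + 11·0.0999 + 12·0.0891
 = 0.57 + 0.9842 + 1.0032 + 0.63 + 1.036 + 1.0395 + 0.729 + 1.0989 + 1.0692
 = 8.16

8.16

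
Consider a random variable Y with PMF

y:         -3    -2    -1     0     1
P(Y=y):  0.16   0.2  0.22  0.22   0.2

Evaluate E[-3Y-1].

E[-3Y-1] = Σ (-3y-1)·P(Y=y)
 = 8·0.16 + 5·0.2 + 2·0.22 + (-1)·0.22 + (-4)·0.2
 = 1.28 + 1 + 0.44 + (-0.22) + (-0.8)
 = 1.7

1.7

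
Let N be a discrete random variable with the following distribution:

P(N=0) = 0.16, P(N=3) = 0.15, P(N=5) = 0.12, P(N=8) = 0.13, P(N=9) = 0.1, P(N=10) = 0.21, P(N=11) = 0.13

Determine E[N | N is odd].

P(N is odd) = 0.15 + 0.12 + 0.1 + 0.13 = 0.5.
E[N | N is odd] = [3·0.15 + 5·0.12 + 9·0.1 + 11·0.13] / 0.5
 = 3.38 / 0.5
 = 169/25

6.76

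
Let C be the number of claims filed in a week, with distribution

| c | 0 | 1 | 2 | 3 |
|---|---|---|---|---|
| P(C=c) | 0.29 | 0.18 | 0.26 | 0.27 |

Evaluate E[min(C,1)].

0.71

E[min(C,1)] = Σ min(c,1)·P(C=c)
 = 0·0.29 + 1·0.18 + 1·0.26 + 1·0.27
 = 0 + 0.18 + 0.26 + 0.27
 = 0.71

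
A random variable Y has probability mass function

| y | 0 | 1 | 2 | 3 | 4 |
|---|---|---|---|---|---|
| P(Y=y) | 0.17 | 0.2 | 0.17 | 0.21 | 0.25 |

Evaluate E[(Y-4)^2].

E[(Y-4)^2] = Σ (y-4)^2·P(Y=y)
 = 16·0.17 + 9·0.2 + 4·0.17 + 1·0.21 + 0·0.25
 = 2.72 + 1.8 + 0.68 + 0.21 + 0
 = 5.41

5.41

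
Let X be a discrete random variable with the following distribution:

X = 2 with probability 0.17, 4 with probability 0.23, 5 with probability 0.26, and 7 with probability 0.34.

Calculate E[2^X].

E[2^X] = Σ 2^x·P(X=x)
 = 4·0.17 + 16·0.23 + 32·0.26 + 128·0.34
 = 0.68 + 3.68 + 8.32 + 43.52
 = 56.2

56.2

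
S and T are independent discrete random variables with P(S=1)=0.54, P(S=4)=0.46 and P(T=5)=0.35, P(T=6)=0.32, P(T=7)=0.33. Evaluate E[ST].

14.2324

E[ST] = Σ_s Σ_t st · P(S=s)P(T=t)
 = 5·0.189 + 6·0.1728 + 7·0.1782 + 20·0.161 + 24·0.1472 + 28·0.1518
 = 0.945 + 1.0368 + 1.2474 + 3.22 + 3.5328 + 4.2504
 = 14.2324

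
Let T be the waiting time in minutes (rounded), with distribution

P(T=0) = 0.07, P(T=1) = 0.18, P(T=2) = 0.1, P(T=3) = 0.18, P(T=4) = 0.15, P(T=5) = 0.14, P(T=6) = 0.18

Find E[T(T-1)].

11.28

E[T(T-1)] = Σ t(t-1)·P(T=t)
 = 0·0.07 + 0·0.18 + 2·0.1 + 6·0.18 + 12·0.15 + 20·0.14 + 30·0.18
 = 0 + 0 + 0.2 + 1.08 + 1.8 + 2.8 + 5.4
 = 11.28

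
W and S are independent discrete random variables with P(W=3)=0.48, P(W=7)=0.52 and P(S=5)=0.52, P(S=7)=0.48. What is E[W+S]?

E[W+S] = Σ_w Σ_s (w+s) · P(W=w)P(S=s)
 = 8·0.2496 + 10·0.2304 + 12·0.2704 + 14·0.2496
 = 1.9968 + 2.304 + 3.2448 + 3.4944
 = 11.04

11.04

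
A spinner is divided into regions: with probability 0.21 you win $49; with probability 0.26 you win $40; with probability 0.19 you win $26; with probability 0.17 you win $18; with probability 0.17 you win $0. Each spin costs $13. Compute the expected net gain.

E[payout] = 49·0.21 + 40·0.26 + 26·0.19 + 18·0.17 + 0·0.17
 = 10.29 + 10.4 + 4.94 + 3.06 + 0
 = 28.69
Net = 28.69 - 13 = 15.69

15.69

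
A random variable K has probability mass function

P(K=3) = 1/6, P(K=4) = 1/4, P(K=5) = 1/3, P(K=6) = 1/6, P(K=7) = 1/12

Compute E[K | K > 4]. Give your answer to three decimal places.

5.571

P(K > 4) = 1/3 + 1/6 + 1/12 = 7/12.
E[K | K > 4] = [5·1/3 + 6·1/6 + 7·1/12] / (7/12)
 = 13/4 / (7/12)
 = 39/7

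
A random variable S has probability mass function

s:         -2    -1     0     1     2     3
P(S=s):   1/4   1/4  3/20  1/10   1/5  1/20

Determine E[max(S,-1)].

0.15

E[max(S,-1)] = Σ max(s,-1)·P(S=s)
 = (-1)·1/4 + (-1)·1/4 + 0·3/20 + 1·1/10 + 2·1/5 + 3·1/20
 = (-1/4) + (-1/4) + 0 + 1/10 + 2/5 + 3/20
 = 3/20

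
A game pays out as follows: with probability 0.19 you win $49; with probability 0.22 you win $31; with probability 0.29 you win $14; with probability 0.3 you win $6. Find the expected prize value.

E[payout] = 49·0.19 + 31·0.22 + 14·0.29 + 6·0.3
 = 9.31 + 6.82 + 4.06 + 1.8
 = 21.99

21.99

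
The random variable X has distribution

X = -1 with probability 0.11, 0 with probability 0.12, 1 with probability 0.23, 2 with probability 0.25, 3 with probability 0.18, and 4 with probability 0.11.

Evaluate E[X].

E[X] = Σ x·P(X=x)
 = (-1)·0.11 + 0·0.12 + 1·0.23 + 2·0.25 + 3·0.18 + 4·0.11
 = (-0.11) + 0 + 0.23 + 0.5 + 0.54 + 0.44
 = 1.6

1.6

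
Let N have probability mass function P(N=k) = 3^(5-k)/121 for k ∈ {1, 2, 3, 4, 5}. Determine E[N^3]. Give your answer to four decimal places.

E[N^3] = Σ n^3·P(N=n)
 = 1·81/121 + 8·27/121 + 27·9/121 + 64·3/121 + 125·1/121
 = 81/121 + 216/121 + 243/121 + 192/121 + 125/121
 = 857/121

7.0826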